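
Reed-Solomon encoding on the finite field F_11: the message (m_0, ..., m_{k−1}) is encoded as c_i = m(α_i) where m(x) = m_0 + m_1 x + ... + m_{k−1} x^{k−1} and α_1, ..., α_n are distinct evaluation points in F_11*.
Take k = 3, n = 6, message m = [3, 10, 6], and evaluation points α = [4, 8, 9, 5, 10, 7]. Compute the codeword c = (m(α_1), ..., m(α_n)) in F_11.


c = [7, 5, 7, 5, 10, 4]

Message polynomial: m(x) = 3 + 10·x + 6·x^2 (mod 11).
For each evaluation point α_i, compute m(α_i) mod 11:
  α_1 = 4: Horner steps 6 → 1 → 7, so m(4) = 7.
  α_2 = 8: Horner steps 6 → 3 → 5, so m(8) = 5.
  α_3 = 9: Horner steps 6 → 9 → 7, so m(9) = 7.
  α_4 = 5: Horner steps 6 → 7 → 5, so m(5) = 5.
  α_5 = 10: Horner steps 6 → 4 → 10, so m(10) = 10.
  α_6 = 7: Horner steps 6 → 8 → 4, so m(7) = 4.
Codeword c = [7, 5, 7, 5, 10, 4] ∈ F_11^6.


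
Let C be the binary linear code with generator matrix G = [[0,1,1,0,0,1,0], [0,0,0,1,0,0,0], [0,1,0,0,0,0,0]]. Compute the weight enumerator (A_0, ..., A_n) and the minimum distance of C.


Weight distribution: A_0 = 1, A_1 = 2, A_2 = 2, A_3 = 2, A_4 = 1. Minimum distance d = 1.

Enumerate all 2^3 = 8 messages m ∈ F_2^3.
For each, compute codeword c = mG in F_2^7, then tally its weight.
  m = 000 → c = 0000000, weight = 0.
  m = 100 → c = 0110010, weight = 3.
  m = 010 → c = 0001000, weight = 1.
  m = 110 → c = 0111010, weight = 4.
  m = 001 → c = 0100000, weight = 1.
  m = 101 → c = 0010010, weight = 2.
  m = 011 → c = 0101000, weight = 2.
  m = 111 → c = 0011010, weight = 3.
Tally weights:
  weight 0: 1 codewords.
  weight 1: 2 codewords.
  weight 2: 2 codewords.
  weight 3: 2 codewords.
  weight 4: 1 codewords.
Minimum distance d = smallest w > 0 with A_w > 0 = 1.
Sanity: Σ A_w = 8 = 2^3 = 8 ✓.


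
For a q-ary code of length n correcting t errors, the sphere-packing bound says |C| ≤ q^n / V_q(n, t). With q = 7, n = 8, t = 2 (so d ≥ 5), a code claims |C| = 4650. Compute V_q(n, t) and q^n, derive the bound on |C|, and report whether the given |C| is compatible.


V_q(n, t) = 1057, q^n = 5764801, Hamming bound = 5453, |C| = 4650 ≤ bound (satisfied).

Step 1: Compute V_q(n, t) = Σ_{j=0}^2 C(n, j) (q−1)^j.
  j = 0: C(8,0)·(6)^0 = 1·1 = 1.
  j = 1: C(8,1)·(6)^1 = 8·6 = 48.
  j = 2: C(8,2)·(6)^2 = 28·36 = 1008.
  V_q(n, t) = 1 + 48 + 1008 = 1057.
Step 2: q^n = 7^8 = 5764801.
Step 3: Hamming bound ⌊q^n / V_q(n,t)⌋ = ⌊5764801/1057⌋ = 5453.
Step 4: Compare |C| = 4650 to 5453: satisfied.
The claimed |C| lies below the Hamming bound.


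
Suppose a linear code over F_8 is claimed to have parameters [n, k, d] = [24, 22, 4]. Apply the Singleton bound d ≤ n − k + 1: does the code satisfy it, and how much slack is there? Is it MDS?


Singleton RHS = n − k + 1 = 3, slack = -1, bound violated (no such code; not MDS).

Singleton bound: d ≤ n − k + 1.
Here n = 24, k = 22, so n − k + 1 = 3.
Given d = 4, check d ≤ 3: NO.
Slack = (n − k + 1) − d = -1.
The slack is negative: d = 4 exceeds n − k + 1 = 3 by 1, so the Singleton bound is violated and no linear [24, 22, 4]_8 code can exist. In particular it is not MDS (MDS requires d = n − k + 1 exactly).
Description: the claimed parameters are [24, 22, 4]_8; such a code would be impossible (violates the Singleton bound).


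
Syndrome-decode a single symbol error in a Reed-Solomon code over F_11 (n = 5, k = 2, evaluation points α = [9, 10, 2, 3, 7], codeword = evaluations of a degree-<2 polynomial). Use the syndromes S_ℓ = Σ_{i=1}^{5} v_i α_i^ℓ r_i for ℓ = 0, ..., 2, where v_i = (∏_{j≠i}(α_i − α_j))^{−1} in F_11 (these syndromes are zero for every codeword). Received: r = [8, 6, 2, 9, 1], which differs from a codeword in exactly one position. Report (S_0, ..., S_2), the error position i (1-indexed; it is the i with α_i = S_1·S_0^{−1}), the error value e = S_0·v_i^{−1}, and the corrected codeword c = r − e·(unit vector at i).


S = (7, 3, 6), error at position 3, error magnitude e = 2, c = [8, 6, 0, 9, 1].

Step 1: column multipliers v_i = (∏_{j≠i}(α_i − α_j))^{−1} mod 11.
  i = 1 (α = 9): (9−10)(9−2)(9−3)(9−7) = (−1)·7·6·2 = −84 ≡ 4, so v_1 = 4^{−1} = 3 (mod 11).
  i = 2 (α = 10): (10−9)(10−2)(10−3)(10−7) = 1·8·7·3 = 168 ≡ 3, so v_2 = 3^{−1} = 4 (mod 11).
  i = 3 (α = 2): (2−9)(2−10)(2−3)(2−7) = (−7)·(−8)·(−1)·(−5) = 280 ≡ 5, so v_3 = 5^{−1} = 9 (mod 11).
  i = 4 (α = 3): (3−9)(3−10)(3−2)(3−7) = (−6)·(−7)·1·(−4) = −168 ≡ 8, so v_4 = 8^{−1} = 7 (mod 11).
  i = 5 (α = 7): (7−9)(7−10)(7−2)(7−3) = (−2)·(−3)·5·4 = 120 ≡ 10, so v_5 = 10^{−1} = 10 (mod 11).
  v = [3, 4, 9, 7, 10].
Step 2: syndromes of r = [8, 6, 2, 9, 1] (all sums mod 11).
  S_0 = Σ v_i r_i = 3·8 + 4·6 + 9·2 + 7·9 + 10·1 = 139 ≡ 7.
  S_1 = Σ v_i α_i r_i = 3·9·8 + 4·10·6 + 9·2·2 + 7·3·9 + 10·7·1 = 751 ≡ 3.
  α_i^2 mod 11 = [4, 1, 4, 9, 5].
  S_2 = Σ v_i α_i^2 r_i = 3·4·8 + 4·1·6 + 9·4·2 + 7·9·9 + 10·5·1 = 809 ≡ 6.
  S = (7, 3, 6) ≠ 0, so r is not a codeword (an error is present).
Step 3: locate the error. For a single error e at position i, S_ℓ = v_i·e·α_i^ℓ, so α_err = S_1/S_0.
  S_0^{−1} = 7^{−1} = 8 (mod 11), so α_err = 3·8 = 24 ≡ 2 = α_3. Error position i = 3.
  Consistency check: S_2/S_1 = 6·4 = 24 ≡ 2 = α_err ✓ (single-error assumption holds).
Step 4: error magnitude e = S_0/v_3 = S_0·∏_{j≠3}(α_3 − α_j) = 7·5 = 35 ≡ 2 (mod 11).
Step 5: correct position 3: c_3 = r_3 − e = 2 − 2 ≡ 0 (mod 11). Hence c = [8, 6, 0, 9, 1].
  Check: interpolating c through the α_i gives m(x) = 4 + 9·x (degree < 2) with m(α_i) = c_i for every i, so c is indeed a codeword.


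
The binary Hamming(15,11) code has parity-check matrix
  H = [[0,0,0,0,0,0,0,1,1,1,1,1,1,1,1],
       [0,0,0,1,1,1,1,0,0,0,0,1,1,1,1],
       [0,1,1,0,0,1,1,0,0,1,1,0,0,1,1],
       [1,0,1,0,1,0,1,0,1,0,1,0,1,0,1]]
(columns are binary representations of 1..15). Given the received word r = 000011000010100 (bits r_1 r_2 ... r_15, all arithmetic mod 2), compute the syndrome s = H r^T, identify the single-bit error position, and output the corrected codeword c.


s = (0, 1, 0, 1)^T, error position = 5, corrected codeword c = 000001000010100

Compute s = H r^T mod 2 one row at a time:
  s_1 = 0 + 0 + 0 + 1 + 0 + 1 + 0 + 0 = 2 ≡ 0 (mod 2).
  s_2 = 0 + 1 + 1 + 0 + 0 + 1 + 0 + 0 = 3 ≡ 1 (mod 2).
  s_3 = 0 + 0 + 1 + 0 + 0 + 1 + 0 + 0 = 2 ≡ 0 (mod 2).
  s_4 = 0 + 0 + 1 + 0 + 0 + 1 + 1 + 0 = 3 ≡ 1 (mod 2).
s = (0, 1, 0, 1)^T — this equals column 5 of H (binary 0101), so error is at position 5.
Correct: flip bit 5 of r = 000011000010100 to get c = 000001000010100.


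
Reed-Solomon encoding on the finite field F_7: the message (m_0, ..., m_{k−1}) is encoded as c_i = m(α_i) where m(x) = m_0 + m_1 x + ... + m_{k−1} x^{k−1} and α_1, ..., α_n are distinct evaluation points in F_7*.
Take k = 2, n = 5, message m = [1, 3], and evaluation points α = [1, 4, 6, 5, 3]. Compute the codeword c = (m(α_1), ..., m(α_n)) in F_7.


c = [4, 6, 5, 2, 3]

Message polynomial: m(x) = 1 + 3·x (mod 7).
For each evaluation point α_i, compute m(α_i) mod 7:
  α_1 = 1: Horner steps 3 → 4, so m(1) = 4.
  α_2 = 4: Horner steps 3 → 6, so m(4) = 6.
  α_3 = 6: Horner steps 3 → 5, so m(6) = 5.
  α_4 = 5: Horner steps 3 → 2, so m(5) = 2.
  α_5 = 3: Horner steps 3 → 3, so m(3) = 3.
Codeword c = [4, 6, 5, 2, 3] ∈ F_7^5.


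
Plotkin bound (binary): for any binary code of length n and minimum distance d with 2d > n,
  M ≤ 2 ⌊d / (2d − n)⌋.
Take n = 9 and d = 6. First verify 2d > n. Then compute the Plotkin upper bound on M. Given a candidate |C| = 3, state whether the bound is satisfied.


Plotkin bound M ≤ 4; given |C| = 3 ≤ bound (satisfied).

Check applicability: 2d = 12, n = 9.
2d − n = 3 > 0, so Plotkin applies.
Compute d/(2d−n) = 6/3 ≈ 2.0000.
⌊d/(2d−n)⌋ = 2.
Plotkin bound: M ≤ 2·2 = 4.
Given |C| = 3, check: satisfied.
This |C| is below the Plotkin bound.


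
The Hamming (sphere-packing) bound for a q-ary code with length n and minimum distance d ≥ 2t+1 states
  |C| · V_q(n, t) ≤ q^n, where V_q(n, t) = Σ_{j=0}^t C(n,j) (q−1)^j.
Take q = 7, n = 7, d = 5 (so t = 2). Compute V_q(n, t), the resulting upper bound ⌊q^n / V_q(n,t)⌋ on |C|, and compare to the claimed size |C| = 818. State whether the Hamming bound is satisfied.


V_q(n, t) = 799, q^n = 823543, Hamming bound = 1030, |C| = 818 ≤ bound (satisfied).

Step 1: Compute V_q(n, t) = Σ_{j=0}^2 C(n, j) (q−1)^j.
  j = 0: C(7,0)·(6)^0 = 1·1 = 1.
  j = 1: C(7,1)·(6)^1 = 7·6 = 42.
  j = 2: C(7,2)·(6)^2 = 21·36 = 756.
  V_q(n, t) = 1 + 42 + 756 = 799.
Step 2: q^n = 7^7 = 823543.
Step 3: Hamming bound ⌊q^n / V_q(n,t)⌋ = ⌊823543/799⌋ = 1030.
Step 4: Compare |C| = 818 to 1030: satisfied.
The claimed |C| lies below the Hamming bound.


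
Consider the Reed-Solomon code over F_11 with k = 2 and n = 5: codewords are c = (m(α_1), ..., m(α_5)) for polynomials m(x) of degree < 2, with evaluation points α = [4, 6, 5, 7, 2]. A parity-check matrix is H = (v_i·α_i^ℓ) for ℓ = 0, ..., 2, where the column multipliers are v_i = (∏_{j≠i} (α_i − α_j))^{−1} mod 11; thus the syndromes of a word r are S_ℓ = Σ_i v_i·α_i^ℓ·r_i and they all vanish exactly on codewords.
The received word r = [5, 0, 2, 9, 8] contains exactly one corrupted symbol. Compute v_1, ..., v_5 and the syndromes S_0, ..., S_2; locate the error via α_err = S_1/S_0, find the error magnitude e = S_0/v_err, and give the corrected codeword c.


S = (10, 7, 6), error at position 1, error magnitude e = 1, c = [4, 0, 2, 9, 8].

Step 1: column multipliers v_i = (∏_{j≠i}(α_i − α_j))^{−1} mod 11.
  i = 1 (α = 4): (4−6)(4−5)(4−7)(4−2) = (−2)·(−1)·(−3)·2 = −12 ≡ 10, so v_1 = 10^{−1} = 10 (mod 11).
  i = 2 (α = 6): (6−4)(6−5)(6−7)(6−2) = 2·1·(−1)·4 = −8 ≡ 3, so v_2 = 3^{−1} = 4 (mod 11).
  i = 3 (α = 5): (5−4)(5−6)(5−7)(5−2) = 1·(−1)·(−2)·3 = 6 ≡ 6, so v_3 = 6^{−1} = 2 (mod 11).
  i = 4 (α = 7): (7−4)(7−6)(7−5)(7−2) = 3·1·2·5 = 30 ≡ 8, so v_4 = 8^{−1} = 7 (mod 11).
  i = 5 (α = 2): (2−4)(2−6)(2−5)(2−7) = (−2)·(−4)·(−3)·(−5) = 120 ≡ 10, so v_5 = 10^{−1} = 10 (mod 11).
  v = [10, 4, 2, 7, 10].
Step 2: syndromes of r = [5, 0, 2, 9, 8] (all sums mod 11).
  S_0 = Σ v_i r_i = 10·5 + 4·0 + 2·2 + 7·9 + 10·8 = 197 ≡ 10.
  S_1 = Σ v_i α_i r_i = 10·4·5 + 4·6·0 + 2·5·2 + 7·7·9 + 10·2·8 = 821 ≡ 7.
  α_i^2 mod 11 = [5, 3, 3, 5, 4].
  S_2 = Σ v_i α_i^2 r_i = 10·5·5 + 4·3·0 + 2·3·2 + 7·5·9 + 10·4·8 = 897 ≡ 6.
  S = (10, 7, 6) ≠ 0, so r is not a codeword (an error is present).
Step 3: locate the error. For a single error e at position i, S_ℓ = v_i·e·α_i^ℓ, so α_err = S_1/S_0.
  S_0^{−1} = 10^{−1} = 10 (mod 11), so α_err = 7·10 = 70 ≡ 4 = α_1. Error position i = 1.
  Consistency check: S_2/S_1 = 6·8 = 48 ≡ 4 = α_err ✓ (single-error assumption holds).
Step 4: error magnitude e = S_0/v_1 = S_0·∏_{j≠1}(α_1 − α_j) = 10·10 = 100 ≡ 1 (mod 11).
Step 5: correct position 1: c_1 = r_1 − e = 5 − 1 ≡ 4 (mod 11). Hence c = [4, 0, 2, 9, 8].
  Check: interpolating c through the α_i gives m(x) = 1 + 9·x (degree < 2) with m(α_i) = c_i for every i, so c is indeed a codeword.


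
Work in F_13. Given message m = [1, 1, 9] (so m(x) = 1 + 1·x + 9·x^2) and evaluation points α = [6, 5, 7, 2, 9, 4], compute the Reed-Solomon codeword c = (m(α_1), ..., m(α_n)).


c = [6, 10, 7, 0, 11, 6]

Message polynomial: m(x) = 1 + 1·x + 9·x^2 (mod 13).
For each evaluation point α_i, compute m(α_i) mod 13:
  α_1 = 6: Horner steps 9 → 3 → 6, so m(6) = 6.
  α_2 = 5: Horner steps 9 → 7 → 10, so m(5) = 10.
  α_3 = 7: Horner steps 9 → 12 → 7, so m(7) = 7.
  α_4 = 2: Horner steps 9 → 6 → 0, so m(2) = 0.
  α_5 = 9: Horner steps 9 → 4 → 11, so m(9) = 11.
  α_6 = 4: Horner steps 9 → 11 → 6, so m(4) = 6.
Codeword c = [6, 10, 7, 0, 11, 6] ∈ F_13^6.


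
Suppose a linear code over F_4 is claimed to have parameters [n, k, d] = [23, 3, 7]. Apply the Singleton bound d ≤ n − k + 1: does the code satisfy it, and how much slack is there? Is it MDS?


Singleton RHS = n − k + 1 = 21, slack = 14, bound satisfied, not MDS.

Singleton bound: d ≤ n − k + 1.
Here n = 23, k = 3, so n − k + 1 = 21.
Given d = 7, check d ≤ 21: YES.
Slack = (n − k + 1) − d = 14.
The code is NOT MDS (slack = 14 > 0).
Description: the claimed parameters are [23, 3, 7]_4; such a code would be non-MDS.


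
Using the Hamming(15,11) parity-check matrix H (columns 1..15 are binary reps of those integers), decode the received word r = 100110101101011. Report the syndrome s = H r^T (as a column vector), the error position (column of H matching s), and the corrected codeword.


s = (1, 0, 0, 1)^T, error position = 9, corrected codeword c = 100110100101011

Compute s = H r^T mod 2 one row at a time:
  s_1 = 0 + 1 + 1 + 0 + 1 + 0 + 1 + 1 = 5 ≡ 1 (mod 2).
  s_2 = 1 + 1 + 0 + 1 + 1 + 0 + 1 + 1 = 6 ≡ 0 (mod 2).
  s_3 = 0 + 0 + 0 + 1 + 1 + 0 + 1 + 1 = 4 ≡ 0 (mod 2).
  s_4 = 1 + 0 + 1 + 1 + 1 + 0 + 0 + 1 = 5 ≡ 1 (mod 2).
s = (1, 0, 0, 1)^T — this equals column 9 of H (binary 1001), so error is at position 9.
Correct: flip bit 9 of r = 100110101101011 to get c = 100110100101011.


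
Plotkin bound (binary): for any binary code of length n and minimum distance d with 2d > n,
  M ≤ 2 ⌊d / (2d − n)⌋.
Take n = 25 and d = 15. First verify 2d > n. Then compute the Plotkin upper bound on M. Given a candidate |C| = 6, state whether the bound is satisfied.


Plotkin bound M ≤ 6; given |C| = 6 ≤ bound (satisfied).

Check applicability: 2d = 30, n = 25.
2d − n = 5 > 0, so Plotkin applies.
Compute d/(2d−n) = 15/5 ≈ 3.0000.
⌊d/(2d−n)⌋ = 3.
Plotkin bound: M ≤ 2·3 = 6.
Given |C| = 6, check: satisfied.
This |C| is at the Plotkin bound.


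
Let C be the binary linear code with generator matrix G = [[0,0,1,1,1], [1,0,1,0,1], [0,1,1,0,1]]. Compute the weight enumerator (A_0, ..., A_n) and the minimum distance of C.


Weight distribution: A_0 = 1, A_2 = 3, A_3 = 3, A_5 = 1. Minimum distance d = 2.

Enumerate all 2^3 = 8 messages m ∈ F_2^3.
For each, compute codeword c = mG in F_2^5, then tally its weight.
  m = 000 → c = 00000, weight = 0.
  m = 100 → c = 00111, weight = 3.
  m = 010 → c = 10101, weight = 3.
  m = 110 → c = 10010, weight = 2.
  m = 001 → c = 01101, weight = 3.
  m = 101 → c = 01010, weight = 2.
  m = 011 → c = 11000, weight = 2.
  m = 111 → c = 11111, weight = 5.
Tally weights:
  weight 0: 1 codewords.
  weight 2: 3 codewords.
  weight 3: 3 codewords.
  weight 5: 1 codewords.
Minimum distance d = smallest w > 0 with A_w > 0 = 2.
Sanity: Σ A_w = 8 = 2^3 = 8 ✓.


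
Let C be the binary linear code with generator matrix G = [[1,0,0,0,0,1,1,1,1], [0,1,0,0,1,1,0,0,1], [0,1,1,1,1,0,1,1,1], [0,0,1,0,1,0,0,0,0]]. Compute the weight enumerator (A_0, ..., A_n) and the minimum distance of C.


Weight distribution: A_0 = 1, A_2 = 1, A_4 = 5, A_5 = 6, A_6 = 1, A_7 = 2. Minimum distance d = 2.

Enumerate all 2^4 = 16 messages m ∈ F_2^4.
For each, compute codeword c = mG in F_2^9, then tally its weight.
  m = 0000 → c = 000000000, weight = 0.
  m = 1000 → c = 100001111, weight = 5.
  m = 0100 → c = 010011001, weight = 4.
  m = 1100 → c = 110010110, weight = 5.
  m = 0010 → c = 011110111, weight = 7.
  m = 1010 → c = 111111000, weight = 6.
  m = 0110 → c = 001101110, weight = 5.
  m = 1110 → c = 101100001, weight = 4.
  m = 0001 → c = 001010000, weight = 2.
  m = 1001 → c = 101011111, weight = 7.
  m = 0101 → c = 011001001, weight = 4.
  m = 1101 → c = 111000110, weight = 5.
  m = 0011 → c = 010100111, weight = 5.
  m = 1011 → c = 110101000, weight = 4.
  m = 0111 → c = 000111110, weight = 5.
  m = 1111 → c = 100110001, weight = 4.
Tally weights:
  weight 0: 1 codewords.
  weight 2: 1 codewords.
  weight 4: 5 codewords.
  weight 5: 6 codewords.
  weight 6: 1 codewords.
  weight 7: 2 codewords.
Minimum distance d = smallest w > 0 with A_w > 0 = 2.
Sanity: Σ A_w = 16 = 2^4 = 16 ✓.


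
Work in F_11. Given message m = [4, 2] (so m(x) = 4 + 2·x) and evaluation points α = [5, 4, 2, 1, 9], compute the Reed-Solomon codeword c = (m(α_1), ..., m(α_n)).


c = [3, 1, 8, 6, 0]

Message polynomial: m(x) = 4 + 2·x (mod 11).
For each evaluation point α_i, compute m(α_i) mod 11:
  α_1 = 5: Horner steps 2 → 3, so m(5) = 3.
  α_2 = 4: Horner steps 2 → 1, so m(4) = 1.
  α_3 = 2: Horner steps 2 → 8, so m(2) = 8.
  α_4 = 1: Horner steps 2 → 6, so m(1) = 6.
  α_5 = 9: Horner steps 2 → 0, so m(9) = 0.
Codeword c = [3, 1, 8, 6, 0] ∈ F_11^5.


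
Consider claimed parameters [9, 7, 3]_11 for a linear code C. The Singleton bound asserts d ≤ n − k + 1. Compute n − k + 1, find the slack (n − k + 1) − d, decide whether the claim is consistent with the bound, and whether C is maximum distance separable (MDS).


Singleton RHS = n − k + 1 = 3, slack = 0, bound satisfied, MDS.

Singleton bound: d ≤ n − k + 1.
Here n = 9, k = 7, so n − k + 1 = 3.
Given d = 3, check d ≤ 3: YES.
Slack = (n − k + 1) − d = 0.
The code is MDS (slack = 0).
Description: the claimed parameters are [9, 7, 3]_11; such a code would be MDS (meets Singleton bound).


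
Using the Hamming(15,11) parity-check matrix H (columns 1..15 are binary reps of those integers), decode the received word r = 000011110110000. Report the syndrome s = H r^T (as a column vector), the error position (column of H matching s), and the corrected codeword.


s = (1, 1, 0, 1)^T, error position = 13, corrected codeword c = 000011110110100

Compute s = H r^T mod 2 one row at a time:
  s_1 = 1 + 0 + 1 + 1 + 0 + 0 + 0 + 0 = 3 ≡ 1 (mod 2).
  s_2 = 0 + 1 + 1 + 1 + 0 + 0 + 0 + 0 = 3 ≡ 1 (mod 2).
  s_3 = 0 + 0 + 1 + 1 + 1 + 1 + 0 + 0 = 4 ≡ 0 (mod 2).
  s_4 = 0 + 0 + 1 + 1 + 0 + 1 + 0 + 0 = 3 ≡ 1 (mod 2).
s = (1, 1, 0, 1)^T — this equals column 13 of H (binary 1101), so error is at position 13.
Correct: flip bit 13 of r = 000011110110000 to get c = 000011110110100.


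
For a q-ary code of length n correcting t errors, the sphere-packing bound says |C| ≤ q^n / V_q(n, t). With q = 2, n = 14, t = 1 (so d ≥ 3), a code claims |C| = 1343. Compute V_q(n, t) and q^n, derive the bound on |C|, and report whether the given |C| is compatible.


V_q(n, t) = 15, q^n = 16384, Hamming bound = 1092, |C| = 1343 > bound (violated).

Step 1: Compute V_q(n, t) = Σ_{j=0}^1 C(n, j) (q−1)^j.
  j = 0: C(14,0)·(1)^0 = 1·1 = 1.
  j = 1: C(14,1)·(1)^1 = 14·1 = 14.
  V_q(n, t) = 1 + 14 = 15.
Step 2: q^n = 2^14 = 16384.
Step 3: Hamming bound ⌊q^n / V_q(n,t)⌋ = ⌊16384/15⌋ = 1092.
Step 4: Compare |C| = 1343 to 1092: violated.
The claimed |C| lies above the Hamming bound, so no 2-ary code of length 14 with d ≥ 3 can have 1343 codewords.


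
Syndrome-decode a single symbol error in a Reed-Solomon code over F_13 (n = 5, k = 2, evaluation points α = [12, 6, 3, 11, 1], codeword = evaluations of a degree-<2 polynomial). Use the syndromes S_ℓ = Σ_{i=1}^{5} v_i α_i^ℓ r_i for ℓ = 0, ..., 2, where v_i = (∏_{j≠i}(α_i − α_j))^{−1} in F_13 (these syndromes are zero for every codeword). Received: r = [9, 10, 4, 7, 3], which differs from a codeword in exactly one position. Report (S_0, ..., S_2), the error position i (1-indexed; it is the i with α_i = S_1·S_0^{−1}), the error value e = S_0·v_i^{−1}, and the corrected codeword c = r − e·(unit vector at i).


S = (2, 2, 2), error at position 5, error magnitude e = 3, c = [9, 10, 4, 7, 0].

Step 1: column multipliers v_i = (∏_{j≠i}(α_i − α_j))^{−1} mod 13.
  i = 1 (α = 12): (12−6)(12−3)(12−11)(12−1) = 6·9·1·11 = 594 ≡ 9, so v_1 = 9^{−1} = 3 (mod 13).
  i = 2 (α = 6): (6−12)(6−3)(6−11)(6−1) = (−6)·3·(−5)·5 = 450 ≡ 8, so v_2 = 8^{−1} = 5 (mod 13).
  i = 3 (α = 3): (3−12)(3−6)(3−11)(3−1) = (−9)·(−3)·(−8)·2 = −432 ≡ 10, so v_3 = 10^{−1} = 4 (mod 13).
  i = 4 (α = 11): (11−12)(11−6)(11−3)(11−1) = (−1)·5·8·10 = −400 ≡ 3, so v_4 = 3^{−1} = 9 (mod 13).
  i = 5 (α = 1): (1−12)(1−6)(1−3)(1−11) = (−11)·(−5)·(−2)·(−10) = 1100 ≡ 8, so v_5 = 8^{−1} = 5 (mod 13).
  v = [3, 5, 4, 9, 5].
Step 2: syndromes of r = [9, 10, 4, 7, 3] (all sums mod 13).
  S_0 = Σ v_i r_i = 3·9 + 5·10 + 4·4 + 9·7 + 5·3 = 171 ≡ 2.
  S_1 = Σ v_i α_i r_i = 3·12·9 + 5·6·10 + 4·3·4 + 9·11·7 + 5·1·3 = 1380 ≡ 2.
  α_i^2 mod 13 = [1, 10, 9, 4, 1].
  S_2 = Σ v_i α_i^2 r_i = 3·1·9 + 5·10·10 + 4·9·4 + 9·4·7 + 5·1·3 = 938 ≡ 2.
  S = (2, 2, 2) ≠ 0, so r is not a codeword (an error is present).
Step 3: locate the error. For a single error e at position i, S_ℓ = v_i·e·α_i^ℓ, so α_err = S_1/S_0.
  S_0^{−1} = 2^{−1} = 7 (mod 13), so α_err = 2·7 = 14 ≡ 1 = α_5. Error position i = 5.
  Consistency check: S_2/S_1 = 2·7 = 14 ≡ 1 = α_err ✓ (single-error assumption holds).
Step 4: error magnitude e = S_0/v_5 = S_0·∏_{j≠5}(α_5 − α_j) = 2·8 = 16 ≡ 3 (mod 13).
Step 5: correct position 5: c_5 = r_5 − e = 3 − 3 ≡ 0 (mod 13). Hence c = [9, 10, 4, 7, 0].
  Check: interpolating c through the α_i gives m(x) = 11 + 2·x (degree < 2) with m(α_i) = c_i for every i, so c is indeed a codeword.


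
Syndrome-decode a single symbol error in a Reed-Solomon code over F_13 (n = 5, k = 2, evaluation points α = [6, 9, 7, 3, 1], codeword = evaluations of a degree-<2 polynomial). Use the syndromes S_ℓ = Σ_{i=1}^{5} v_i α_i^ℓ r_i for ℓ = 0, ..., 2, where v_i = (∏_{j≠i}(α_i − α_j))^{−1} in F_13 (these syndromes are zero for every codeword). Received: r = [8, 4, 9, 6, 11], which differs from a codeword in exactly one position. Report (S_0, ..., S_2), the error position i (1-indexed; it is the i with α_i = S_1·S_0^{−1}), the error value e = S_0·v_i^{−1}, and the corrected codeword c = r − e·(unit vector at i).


S = (7, 3, 5), error at position 1, error magnitude e = 3, c = [5, 4, 9, 6, 11].

Step 1: column multipliers v_i = (∏_{j≠i}(α_i − α_j))^{−1} mod 13.
  i = 1 (α = 6): (6−9)(6−7)(6−3)(6−1) = (−3)·(−1)·3·5 = 45 ≡ 6, so v_1 = 6^{−1} = 11 (mod 13).
  i = 2 (α = 9): (9−6)(9−7)(9−3)(9−1) = 3·2·6·8 = 288 ≡ 2, so v_2 = 2^{−1} = 7 (mod 13).
  i = 3 (α = 7): (7−6)(7−9)(7−3)(7−1) = 1·(−2)·4·6 = −48 ≡ 4, so v_3 = 4^{−1} = 10 (mod 13).
  i = 4 (α = 3): (3−6)(3−9)(3−7)(3−1) = (−3)·(−6)·(−4)·2 = −144 ≡ 12, so v_4 = 12^{−1} = 12 (mod 13).
  i = 5 (α = 1): (1−6)(1−9)(1−7)(1−3) = (−5)·(−8)·(−6)·(−2) = 480 ≡ 12, so v_5 = 12^{−1} = 12 (mod 13).
  v = [11, 7, 10, 12, 12].
Step 2: syndromes of r = [8, 4, 9, 6, 11] (all sums mod 13).
  S_0 = Σ v_i r_i = 11·8 + 7·4 + 10·9 + 12·6 + 12·11 = 410 ≡ 7.
  S_1 = Σ v_i α_i r_i = 11·6·8 + 7·9·4 + 10·7·9 + 12·3·6 + 12·1·11 = 1758 ≡ 3.
  α_i^2 mod 13 = [10, 3, 10, 9, 1].
  S_2 = Σ v_i α_i^2 r_i = 11·10·8 + 7·3·4 + 10·10·9 + 12·9·6 + 12·1·11 = 2644 ≡ 5.
  S = (7, 3, 5) ≠ 0, so r is not a codeword (an error is present).
Step 3: locate the error. For a single error e at position i, S_ℓ = v_i·e·α_i^ℓ, so α_err = S_1/S_0.
  S_0^{−1} = 7^{−1} = 2 (mod 13), so α_err = 3·2 = 6 ≡ 6 = α_1. Error position i = 1.
  Consistency check: S_2/S_1 = 5·9 = 45 ≡ 6 = α_err ✓ (single-error assumption holds).
Step 4: error magnitude e = S_0/v_1 = S_0·∏_{j≠1}(α_1 − α_j) = 7·6 = 42 ≡ 3 (mod 13).
Step 5: correct position 1: c_1 = r_1 − e = 8 − 3 ≡ 5 (mod 13). Hence c = [5, 4, 9, 6, 11].
  Check: interpolating c through the α_i gives m(x) = 7 + 4·x (degree < 2) with m(α_i) = c_i for every i, so c is indeed a codeword.


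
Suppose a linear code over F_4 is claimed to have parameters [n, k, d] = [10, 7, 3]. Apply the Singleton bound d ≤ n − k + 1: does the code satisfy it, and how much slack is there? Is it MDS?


Singleton RHS = n − k + 1 = 4, slack = 1, bound satisfied, not MDS.

Singleton bound: d ≤ n − k + 1.
Here n = 10, k = 7, so n − k + 1 = 4.
Given d = 3, check d ≤ 4: YES.
Slack = (n − k + 1) − d = 1.
The code is NOT MDS (slack = 1 > 0).
Description: the claimed parameters are [10, 7, 3]_4; such a code would be non-MDS.


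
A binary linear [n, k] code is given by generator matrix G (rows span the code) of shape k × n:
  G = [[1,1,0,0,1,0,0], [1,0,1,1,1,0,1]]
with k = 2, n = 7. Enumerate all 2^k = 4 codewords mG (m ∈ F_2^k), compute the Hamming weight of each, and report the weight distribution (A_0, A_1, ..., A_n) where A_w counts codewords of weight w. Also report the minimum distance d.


Weight distribution: A_0 = 1, A_3 = 1, A_4 = 1, A_5 = 1. Minimum distance d = 3.

Enumerate all 2^2 = 4 messages m ∈ F_2^2.
For each, compute codeword c = mG in F_2^7, then tally its weight.
  m = 00 → c = 0000000, weight = 0.
  m = 10 → c = 1100100, weight = 3.
  m = 01 → c = 1011101, weight = 5.
  m = 11 → c = 0111001, weight = 4.
Tally weights:
  weight 0: 1 codewords.
  weight 3: 1 codewords.
  weight 4: 1 codewords.
  weight 5: 1 codewords.
Minimum distance d = smallest w > 0 with A_w > 0 = 3.
Sanity: Σ A_w = 4 = 2^2 = 4 ✓.


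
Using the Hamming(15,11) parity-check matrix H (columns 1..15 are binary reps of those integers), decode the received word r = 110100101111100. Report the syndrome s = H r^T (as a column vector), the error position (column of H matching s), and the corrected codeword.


s = (1, 0, 0, 1)^T, error position = 9, corrected codeword c = 110100100111100

Compute s = H r^T mod 2 one row at a time:
  s_1 = 0 + 1 + 1 + 1 + 1 + 1 + 0 + 0 = 5 ≡ 1 (mod 2).
  s_2 = 1 + 0 + 0 + 1 + 1 + 1 + 0 + 0 = 4 ≡ 0 (mod 2).
  s_3 = 1 + 0 + 0 + 1 + 1 + 1 + 0 + 0 = 4 ≡ 0 (mod 2).
  s_4 = 1 + 0 + 0 + 1 + 1 + 1 + 1 + 0 = 5 ≡ 1 (mod 2).
s = (1, 0, 0, 1)^T — this equals column 9 of H (binary 1001), so error is at position 9.
Correct: flip bit 9 of r = 110100101111100 to get c = 110100100111100.


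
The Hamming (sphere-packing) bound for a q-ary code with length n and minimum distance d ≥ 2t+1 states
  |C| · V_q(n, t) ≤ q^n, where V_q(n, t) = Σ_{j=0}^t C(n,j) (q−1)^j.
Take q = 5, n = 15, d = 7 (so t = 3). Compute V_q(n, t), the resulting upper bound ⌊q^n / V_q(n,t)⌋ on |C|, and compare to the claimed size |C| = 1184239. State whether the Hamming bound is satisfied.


V_q(n, t) = 30861, q^n = 30517578125, Hamming bound = 988871, |C| = 1184239 > bound (violated).

Step 1: Compute V_q(n, t) = Σ_{j=0}^3 C(n, j) (q−1)^j.
  j = 0: C(15,0)·(4)^0 = 1·1 = 1.
  j = 1: C(15,1)·(4)^1 = 15·4 = 60.
  j = 2: C(15,2)·(4)^2 = 105·16 = 1680.
  j = 3: C(15,3)·(4)^3 = 455·64 = 29120.
  V_q(n, t) = 1 + 60 + 1680 + 29120 = 30861.
Step 2: q^n = 5^15 = 30517578125.
Step 3: Hamming bound ⌊q^n / V_q(n,t)⌋ = ⌊30517578125/30861⌋ = 988871.
Step 4: Compare |C| = 1184239 to 988871: violated.
The claimed |C| lies above the Hamming bound, so no 5-ary code of length 15 with d ≥ 7 can have 1184239 codewords.


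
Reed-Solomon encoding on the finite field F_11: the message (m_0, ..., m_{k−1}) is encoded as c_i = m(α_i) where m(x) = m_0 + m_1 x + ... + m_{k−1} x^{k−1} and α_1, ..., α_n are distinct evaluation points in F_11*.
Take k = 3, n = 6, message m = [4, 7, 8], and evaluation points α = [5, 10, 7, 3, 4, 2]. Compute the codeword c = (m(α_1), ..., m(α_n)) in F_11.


c = [8, 5, 5, 9, 6, 6]

Message polynomial: m(x) = 4 + 7·x + 8·x^2 (mod 11).
For each evaluation point α_i, compute m(α_i) mod 11:
  α_1 = 5: Horner steps 8 → 3 → 8, so m(5) = 8.
  α_2 = 10: Horner steps 8 → 10 → 5, so m(10) = 5.
  α_3 = 7: Horner steps 8 → 8 → 5, so m(7) = 5.
  α_4 = 3: Horner steps 8 → 9 → 9, so m(3) = 9.
  α_5 = 4: Horner steps 8 → 6 → 6, so m(4) = 6.
  α_6 = 2: Horner steps 8 → 1 → 6, so m(2) = 6.
Codeword c = [8, 5, 5, 9, 6, 6] ∈ F_11^6.


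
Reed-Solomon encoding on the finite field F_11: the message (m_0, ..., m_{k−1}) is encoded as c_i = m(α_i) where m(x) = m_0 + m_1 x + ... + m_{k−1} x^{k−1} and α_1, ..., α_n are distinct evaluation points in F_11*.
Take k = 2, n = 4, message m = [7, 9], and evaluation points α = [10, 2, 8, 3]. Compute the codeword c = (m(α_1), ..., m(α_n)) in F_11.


c = [9, 3, 2, 1]

Message polynomial: m(x) = 7 + 9·x (mod 11).
For each evaluation point α_i, compute m(α_i) mod 11:
  α_1 = 10: Horner steps 9 → 9, so m(10) = 9.
  α_2 = 2: Horner steps 9 → 3, so m(2) = 3.
  α_3 = 8: Horner steps 9 → 2, so m(8) = 2.
  α_4 = 3: Horner steps 9 → 1, so m(3) = 1.
Codeword c = [9, 3, 2, 1] ∈ F_11^4.


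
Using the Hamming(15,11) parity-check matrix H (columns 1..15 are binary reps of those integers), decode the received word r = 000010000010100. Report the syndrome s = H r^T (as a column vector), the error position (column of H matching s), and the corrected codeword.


s = (0, 0, 1, 1)^T, error position = 3, corrected codeword c = 001010000010100

Compute s = H r^T mod 2 one row at a time:
  s_1 = 0 + 0 + 0 + 1 + 0 + 1 + 0 + 0 = 2 ≡ 0 (mod 2).
  s_2 = 0 + 1 + 0 + 0 + 0 + 1 + 0 + 0 = 2 ≡ 0 (mod 2).
  s_3 = 0 + 0 + 0 + 0 + 0 + 1 + 0 + 0 = 1 ≡ 1 (mod 2).
  s_4 = 0 + 0 + 1 + 0 + 0 + 1 + 1 + 0 = 3 ≡ 1 (mod 2).
s = (0, 0, 1, 1)^T — this equals column 3 of H (binary 0011), so error is at position 3.
Correct: flip bit 3 of r = 000010000010100 to get c = 001010000010100.


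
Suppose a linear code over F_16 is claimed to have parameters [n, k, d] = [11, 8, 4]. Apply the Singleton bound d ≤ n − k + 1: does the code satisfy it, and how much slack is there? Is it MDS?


Singleton RHS = n − k + 1 = 4, slack = 0, bound satisfied, MDS.

Singleton bound: d ≤ n − k + 1.
Here n = 11, k = 8, so n − k + 1 = 4.
Given d = 4, check d ≤ 4: YES.
Slack = (n − k + 1) − d = 0.
The code is MDS (slack = 0).
Description: the claimed parameters are [11, 8, 4]_16; such a code would be MDS (meets Singleton bound).


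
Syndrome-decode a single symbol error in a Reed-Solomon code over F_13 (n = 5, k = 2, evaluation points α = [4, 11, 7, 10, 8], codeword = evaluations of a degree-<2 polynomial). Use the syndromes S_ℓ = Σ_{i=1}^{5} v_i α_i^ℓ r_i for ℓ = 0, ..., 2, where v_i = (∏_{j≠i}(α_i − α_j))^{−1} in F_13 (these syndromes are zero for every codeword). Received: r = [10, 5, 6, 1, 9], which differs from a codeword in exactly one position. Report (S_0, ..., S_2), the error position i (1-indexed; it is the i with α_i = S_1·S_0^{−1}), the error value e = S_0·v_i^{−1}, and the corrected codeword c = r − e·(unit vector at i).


S = (4, 1, 10), error at position 4, error magnitude e = 12, c = [10, 5, 6, 2, 9].

Step 1: column multipliers v_i = (∏_{j≠i}(α_i − α_j))^{−1} mod 13.
  i = 1 (α = 4): (4−11)(4−7)(4−10)(4−8) = (−7)·(−3)·(−6)·(−4) = 504 ≡ 10, so v_1 = 10^{−1} = 4 (mod 13).
  i = 2 (α = 11): (11−4)(11−7)(11−10)(11−8) = 7·4·1·3 = 84 ≡ 6, so v_2 = 6^{−1} = 11 (mod 13).
  i = 3 (α = 7): (7−4)(7−11)(7−10)(7−8) = 3·(−4)·(−3)·(−1) = −36 ≡ 3, so v_3 = 3^{−1} = 9 (mod 13).
  i = 4 (α = 10): (10−4)(10−11)(10−7)(10−8) = 6·(−1)·3·2 = −36 ≡ 3, so v_4 = 3^{−1} = 9 (mod 13).
  i = 5 (α = 8): (8−4)(8−11)(8−7)(8−10) = 4·(−3)·1·(−2) = 24 ≡ 11, so v_5 = 11^{−1} = 6 (mod 13).
  v = [4, 11, 9, 9, 6].
Step 2: syndromes of r = [10, 5, 6, 1, 9] (all sums mod 13).
  S_0 = Σ v_i r_i = 4·10 + 11·5 + 9·6 + 9·1 + 6·9 = 212 ≡ 4.
  S_1 = Σ v_i α_i r_i = 4·4·10 + 11·11·5 + 9·7·6 + 9·10·1 + 6·8·9 = 1665 ≡ 1.
  α_i^2 mod 13 = [3, 4, 10, 9, 12].
  S_2 = Σ v_i α_i^2 r_i = 4·3·10 + 11·4·5 + 9·10·6 + 9·9·1 + 6·12·9 = 1609 ≡ 10.
  S = (4, 1, 10) ≠ 0, so r is not a codeword (an error is present).
Step 3: locate the error. For a single error e at position i, S_ℓ = v_i·e·α_i^ℓ, so α_err = S_1/S_0.
  S_0^{−1} = 4^{−1} = 10 (mod 13), so α_err = 1·10 = 10 ≡ 10 = α_4. Error position i = 4.
  Consistency check: S_2/S_1 = 10·1 = 10 ≡ 10 = α_err ✓ (single-error assumption holds).
Step 4: error magnitude e = S_0/v_4 = S_0·∏_{j≠4}(α_4 − α_j) = 4·3 = 12 ≡ 12 (mod 13).
Step 5: correct position 4: c_4 = r_4 − e = 1 − 12 ≡ 2 (mod 13). Hence c = [10, 5, 6, 2, 9].
  Check: interpolating c through the α_i gives m(x) = 11 + 3·x (degree < 2) with m(α_i) = c_i for every i, so c is indeed a codeword.


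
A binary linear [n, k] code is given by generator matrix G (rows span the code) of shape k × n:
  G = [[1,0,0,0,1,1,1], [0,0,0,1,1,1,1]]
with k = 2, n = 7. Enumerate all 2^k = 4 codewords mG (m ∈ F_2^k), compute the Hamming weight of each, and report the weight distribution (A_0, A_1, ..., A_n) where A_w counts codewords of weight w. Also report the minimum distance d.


Weight distribution: A_0 = 1, A_2 = 1, A_4 = 2. Minimum distance d = 2.

Enumerate all 2^2 = 4 messages m ∈ F_2^2.
For each, compute codeword c = mG in F_2^7, then tally its weight.
  m = 00 → c = 0000000, weight = 0.
  m = 10 → c = 1000111, weight = 4.
  m = 01 → c = 0001111, weight = 4.
  m = 11 → c = 1001000, weight = 2.
Tally weights:
  weight 0: 1 codewords.
  weight 2: 1 codewords.
  weight 4: 2 codewords.
Minimum distance d = smallest w > 0 with A_w > 0 = 2.
Sanity: Σ A_w = 4 = 2^2 = 4 ✓.


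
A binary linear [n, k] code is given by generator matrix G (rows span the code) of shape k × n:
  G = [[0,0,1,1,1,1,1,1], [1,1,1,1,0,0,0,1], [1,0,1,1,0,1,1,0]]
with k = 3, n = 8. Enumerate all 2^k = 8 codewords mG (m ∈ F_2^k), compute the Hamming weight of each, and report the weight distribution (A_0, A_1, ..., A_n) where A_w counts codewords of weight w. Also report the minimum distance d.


Weight distribution: A_0 = 1, A_3 = 1, A_4 = 2, A_5 = 3, A_6 = 1. Minimum distance d = 3.

Enumerate all 2^3 = 8 messages m ∈ F_2^3.
For each, compute codeword c = mG in F_2^8, then tally its weight.
  m = 000 → c = 00000000, weight = 0.
  m = 100 → c = 00111111, weight = 6.
  m = 010 → c = 11110001, weight = 5.
  m = 110 → c = 11001110, weight = 5.
  m = 001 → c = 10110110, weight = 5.
  m = 101 → c = 10001001, weight = 3.
  m = 011 → c = 01000111, weight = 4.
  m = 111 → c = 01111000, weight = 4.
Tally weights:
  weight 0: 1 codewords.
  weight 3: 1 codewords.
  weight 4: 2 codewords.
  weight 5: 3 codewords.
  weight 6: 1 codewords.
Minimum distance d = smallest w > 0 with A_w > 0 = 3.
Sanity: Σ A_w = 8 = 2^3 = 8 ✓.


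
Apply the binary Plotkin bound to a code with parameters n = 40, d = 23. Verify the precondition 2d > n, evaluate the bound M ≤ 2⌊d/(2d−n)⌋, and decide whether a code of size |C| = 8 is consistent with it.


Plotkin bound M ≤ 6; given |C| = 8 > bound (violated).

Check applicability: 2d = 46, n = 40.
2d − n = 6 > 0, so Plotkin applies.
Compute d/(2d−n) = 23/6 ≈ 3.8333.
⌊d/(2d−n)⌋ = 3.
Plotkin bound: M ≤ 2·3 = 6.
Given |C| = 8, check: VIOLATED.
This |C| is above the Plotkin bound, so no binary code with n = 40, d = 23 and 8 codewords exists.


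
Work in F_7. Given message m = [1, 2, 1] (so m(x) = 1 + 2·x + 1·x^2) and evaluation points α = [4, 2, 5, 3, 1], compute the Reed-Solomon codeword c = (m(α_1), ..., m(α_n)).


c = [4, 2, 1, 2, 4]

Message polynomial: m(x) = 1 + 2·x + 1·x^2 (mod 7).
For each evaluation point α_i, compute m(α_i) mod 7:
  α_1 = 4: Horner steps 1 → 6 → 4, so m(4) = 4.
  α_2 = 2: Horner steps 1 → 4 → 2, so m(2) = 2.
  α_3 = 5: Horner steps 1 → 0 → 1, so m(5) = 1.
  α_4 = 3: Horner steps 1 → 5 → 2, so m(3) = 2.
  α_5 = 1: Horner steps 1 → 3 → 4, so m(1) = 4.
Codeword c = [4, 2, 1, 2, 4] ∈ F_7^5.


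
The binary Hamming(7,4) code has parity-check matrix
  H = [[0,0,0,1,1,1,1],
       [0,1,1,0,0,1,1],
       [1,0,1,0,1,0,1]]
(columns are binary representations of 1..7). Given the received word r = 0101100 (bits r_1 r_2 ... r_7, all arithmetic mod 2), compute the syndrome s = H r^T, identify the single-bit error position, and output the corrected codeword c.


s = (0, 1, 1)^T, error position = 3, corrected codeword c = 0111100

Compute s = H r^T mod 2 one row at a time:
  s_1 = 1 + 1 + 0 + 0 = 2 ≡ 0 (mod 2).
  s_2 = 1 + 0 + 0 + 0 = 1 ≡ 1 (mod 2).
  s_3 = 0 + 0 + 1 + 0 = 1 ≡ 1 (mod 2).
s = (0, 1, 1)^T — this equals column 3 of H (binary 011), so error is at position 3.
Correct: flip bit 3 of r = 0101100 to get c = 0111100.


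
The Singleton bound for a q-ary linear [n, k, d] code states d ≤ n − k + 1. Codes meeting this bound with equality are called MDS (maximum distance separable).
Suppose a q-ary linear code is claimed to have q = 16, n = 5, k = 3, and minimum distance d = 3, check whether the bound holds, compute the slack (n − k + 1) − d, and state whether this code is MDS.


Singleton RHS = n − k + 1 = 3, slack = 0, bound satisfied, MDS.

Singleton bound: d ≤ n − k + 1.
Here n = 5, k = 3, so n − k + 1 = 3.
Given d = 3, check d ≤ 3: YES.
Slack = (n − k + 1) − d = 0.
The code is MDS (slack = 0).
Description: the claimed parameters are [5, 3, 3]_16; such a code would be MDS (meets Singleton bound).


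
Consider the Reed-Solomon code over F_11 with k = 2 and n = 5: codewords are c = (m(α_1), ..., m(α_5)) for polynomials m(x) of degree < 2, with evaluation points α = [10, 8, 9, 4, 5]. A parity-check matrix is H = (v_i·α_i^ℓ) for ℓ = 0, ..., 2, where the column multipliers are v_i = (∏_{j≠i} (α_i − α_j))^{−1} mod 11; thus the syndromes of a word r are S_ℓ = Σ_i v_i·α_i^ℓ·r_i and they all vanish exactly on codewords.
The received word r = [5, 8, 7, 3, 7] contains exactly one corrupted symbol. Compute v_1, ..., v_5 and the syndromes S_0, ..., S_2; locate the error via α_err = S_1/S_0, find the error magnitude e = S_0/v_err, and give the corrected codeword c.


S = (3, 5, 1), error at position 3, error magnitude e = 6, c = [5, 8, 1, 3, 7].

Step 1: column multipliers v_i = (∏_{j≠i}(α_i − α_j))^{−1} mod 11.
  i = 1 (α = 10): (10−8)(10−9)(10−4)(10−5) = 2·1·6·5 = 60 ≡ 5, so v_1 = 5^{−1} = 9 (mod 11).
  i = 2 (α = 8): (8−10)(8−9)(8−4)(8−5) = (−2)·(−1)·4·3 = 24 ≡ 2, so v_2 = 2^{−1} = 6 (mod 11).
  i = 3 (α = 9): (9−10)(9−8)(9−4)(9−5) = (−1)·1·5·4 = −20 ≡ 2, so v_3 = 2^{−1} = 6 (mod 11).
  i = 4 (α = 4): (4−10)(4−8)(4−9)(4−5) = (−6)·(−4)·(−5)·(−1) = 120 ≡ 10, so v_4 = 10^{−1} = 10 (mod 11).
  i = 5 (α = 5): (5−10)(5−8)(5−9)(5−4) = (−5)·(−3)·(−4)·1 = −60 ≡ 6, so v_5 = 6^{−1} = 2 (mod 11).
  v = [9, 6, 6, 10, 2].
Step 2: syndromes of r = [5, 8, 7, 3, 7] (all sums mod 11).
  S_0 = Σ v_i r_i = 9·5 + 6·8 + 6·7 + 10·3 + 2·7 = 179 ≡ 3.
  S_1 = Σ v_i α_i r_i = 9·10·5 + 6·8·8 + 6·9·7 + 10·4·3 + 2·5·7 = 1402 ≡ 5.
  α_i^2 mod 11 = [1, 9, 4, 5, 3].
  S_2 = Σ v_i α_i^2 r_i = 9·1·5 + 6·9·8 + 6·4·7 + 10·5·3 + 2·3·7 = 837 ≡ 1.
  S = (3, 5, 1) ≠ 0, so r is not a codeword (an error is present).
Step 3: locate the error. For a single error e at position i, S_ℓ = v_i·e·α_i^ℓ, so α_err = S_1/S_0.
  S_0^{−1} = 3^{−1} = 4 (mod 11), so α_err = 5·4 = 20 ≡ 9 = α_3. Error position i = 3.
  Consistency check: S_2/S_1 = 1·9 = 9 ≡ 9 = α_err ✓ (single-error assumption holds).
Step 4: error magnitude e = S_0/v_3 = S_0·∏_{j≠3}(α_3 − α_j) = 3·2 = 6 ≡ 6 (mod 11).
Step 5: correct position 3: c_3 = r_3 − e = 7 − 6 ≡ 1 (mod 11). Hence c = [5, 8, 1, 3, 7].
  Check: interpolating c through the α_i gives m(x) = 9 + 4·x (degree < 2) with m(α_i) = c_i for every i, so c is indeed a codeword.


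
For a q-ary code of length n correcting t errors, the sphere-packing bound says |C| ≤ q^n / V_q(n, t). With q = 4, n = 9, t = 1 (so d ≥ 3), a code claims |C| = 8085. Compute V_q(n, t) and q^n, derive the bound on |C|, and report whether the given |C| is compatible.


V_q(n, t) = 28, q^n = 262144, Hamming bound = 9362, |C| = 8085 ≤ bound (satisfied).

Step 1: Compute V_q(n, t) = Σ_{j=0}^1 C(n, j) (q−1)^j.
  j = 0: C(9,0)·(3)^0 = 1·1 = 1.
  j = 1: C(9,1)·(3)^1 = 9·3 = 27.
  V_q(n, t) = 1 + 27 = 28.
Step 2: q^n = 4^9 = 262144.
Step 3: Hamming bound ⌊q^n / V_q(n,t)⌋ = ⌊262144/28⌋ = 9362.
Step 4: Compare |C| = 8085 to 9362: satisfied.
The claimed |C| lies below the Hamming bound.
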